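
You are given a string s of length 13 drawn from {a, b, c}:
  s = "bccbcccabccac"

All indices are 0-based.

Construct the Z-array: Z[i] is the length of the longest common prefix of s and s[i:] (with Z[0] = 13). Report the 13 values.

Z[0]=13
i=1: i≥r, start 0; Z[1]=0
i=2: i≥r, start 0; Z[2]=0
i=3: i≥r, start 0; Z[3]=3 extend→box=[3,6)
i=4: min(r-i=2, Z[1]=0)=0; Z[4]=0
i=5: min(r-i=1, Z[2]=0)=0; Z[5]=0
i=6: i≥r, start 0; Z[6]=0
i=7: i≥r, start 0; Z[7]=0
i=8: i≥r, start 0; Z[8]=3 extend→box=[8,11)
i=9: min(r-i=2, Z[1]=0)=0; Z[9]=0
i=10: min(r-i=1, Z[2]=0)=0; Z[10]=0
i=11: i≥r, start 0; Z[11]=0
i=12: i≥r, start 0; Z[12]=0

[13, 0, 0, 3, 0, 0, 0, 0, 3, 0, 0, 0, 0]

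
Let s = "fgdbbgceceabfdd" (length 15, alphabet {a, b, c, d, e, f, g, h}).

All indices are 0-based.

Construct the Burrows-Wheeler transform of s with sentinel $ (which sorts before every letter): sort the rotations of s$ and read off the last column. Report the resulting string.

dedabegdgfccb$bf

rank  rotation          last
    0  $fgdbbgceceabfdd  d
    1  abfdd$fgdbbgcece  e
    2  bbgceceabfdd$fgd  d
    3  bfdd$fgdbbgcecea  a
    4  bgceceabfdd$fgdb  b
    5  ceabfdd$fgdbbgce  e
    6  ceceabfdd$fgdbbg  g
    7  d$fgdbbgceceabfd  d
    8  dbbgceceabfdd$fg  g
    9  dd$fgdbbgceceabf  f
   10  eabfdd$fgdbbgcec  c
   11  eceabfdd$fgdbbgc  c
   12  fdd$fgdbbgceceab  b
   13  fgdbbgceceabfdd$  $
   14  gceceabfdd$fgdbb  b
   15  gdbbgceceabfdd$f  f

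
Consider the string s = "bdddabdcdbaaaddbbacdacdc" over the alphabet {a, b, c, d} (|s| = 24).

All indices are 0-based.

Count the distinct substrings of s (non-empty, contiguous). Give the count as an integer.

268

sorted suffixes:
  #0 SA[0]=10  'aaaddbbacdacdc'
  #1 SA[1]=11  'aaddbbacdacdc'
  #2 SA[2]=4  'abdcdbaaaddbbacdacdc'
  #3 SA[3]=17  'acdacdc'
  #4 SA[4]=20  'acdc'
  #5 SA[5]=12  'addbbacdacdc'
  #6 SA[6]=9  'baaaddbbacdacdc'
  #7 SA[7]=16  'bacdacdc'
  #8 SA[8]=15  'bbacdacdc'
  #9 SA[9]=5  'bdcdbaaaddbbacdacdc'
  #10 SA[10]=0  'bdddabdcdbaaaddbbacdacdc'
  #11 SA[11]=23  'c'
  #12 SA[12]=18  'cdacdc'
  #13 SA[13]=7  'cdbaaaddbbacdacdc'
  #14 SA[14]=21  'cdc'
  #15 SA[15]=3  'dabdcdbaaaddbbacdacdc'
  #16 SA[16]=19  'dacdc'
  #17 SA[17]=8  'dbaaaddbbacdacdc'
  #18 SA[18]=14  'dbbacdacdc'
  #19 SA[19]=22  'dc'
  #20 SA[20]=6  'dcdbaaaddbbacdacdc'
  #21 SA[21]=2  'ddabdcdbaaaddbbacdacdc'
  #22 SA[22]=13  'ddbbacdacdc'
  #23 SA[23]=1  'dddabdcdbaaaddbbacdacdc'

SA = [10, 11, 4, 17, 20, 12, 9, 16, 15, 5, 0, 23, 18, 7, 21, 3, 19, 8, 14, 22, 6, 2, 13, 1]
rank  pair      lcp
   1  s[10:],s[11:]  2  'aa'
   2  s[11:],s[4:]  1  'a'
   3  s[4:],s[17:]  1  'a'
   4  s[17:],s[20:]  3  'acd'
   5  s[20:],s[12:]  1  'a'
   6  s[12:],s[9:]  0  ''
   7  s[9:],s[16:]  2  'ba'
   8  s[16:],s[15:]  1  'b'
   9  s[15:],s[5:]  1  'b'
  10  s[5:],s[0:]  2  'bd'
  11  s[0:],s[23:]  0  ''
  12  s[23:],s[18:]  1  'c'
  13  s[18:],s[7:]  2  'cd'
  14  s[7:],s[21:]  2  'cd'
  15  s[21:],s[3:]  0  ''
  16  s[3:],s[19:]  2  'da'
  17  s[19:],s[8:]  1  'd'
  18  s[8:],s[14:]  2  'db'
  19  s[14:],s[22:]  1  'd'
  20  s[22:],s[6:]  2  'dc'
  21  s[6:],s[2:]  1  'd'
  22  s[2:],s[13:]  2  'dd'
  23  s[13:],s[1:]  2  'dd'

n(n+1)/2 = 24·25/2 = 300
Σ LCP = 0 + 2 + 1 + 1 + 3 + 1 + 0 + 2 + 1 + 1 + 2 + 0 + 1 + 2 + 2 + 0 + 2 + 1 + 2 + 1 + 2 + 1 + 2 + 2 = 32
distinct = 300 − 32 = 268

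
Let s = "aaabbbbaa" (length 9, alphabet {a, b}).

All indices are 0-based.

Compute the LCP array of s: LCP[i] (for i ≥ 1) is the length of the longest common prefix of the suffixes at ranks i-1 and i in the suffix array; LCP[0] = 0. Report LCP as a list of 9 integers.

[0, 1, 2, 2, 1, 0, 1, 2, 3]

rank→(start, suffix):
  0 → (8, 'a')
  1 → (7, 'aa')
  2 → (0, 'aaabbbbaa')
  3 → (1, 'aabbbbaa')
  4 → (2, 'abbbbaa')
  5 → (6, 'baa')
  6 → (5, 'bbaa')
  7 → (4, 'bbbaa')
  8 → (3, 'bbbbaa')

SA = [8, 7, 0, 1, 2, 6, 5, 4, 3]
rank  pair      lcp
   1  s[8:],s[7:]  1  'a'
   2  s[7:],s[0:]  2  'aa'
   3  s[0:],s[1:]  2  'aa'
   4  s[1:],s[2:]  1  'a'
   5  s[2:],s[6:]  0  ''
   6  s[6:],s[5:]  1  'b'
   7  s[5:],s[4:]  2  'bb'
   8  s[4:],s[3:]  3  'bbb'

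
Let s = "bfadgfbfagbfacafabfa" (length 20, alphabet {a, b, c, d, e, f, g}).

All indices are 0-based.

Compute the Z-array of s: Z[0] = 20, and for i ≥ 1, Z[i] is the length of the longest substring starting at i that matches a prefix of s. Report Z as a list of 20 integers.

Z[0]=20
i=1: fresh scan; Z[1]=0
i=2: fresh scan; Z[2]=0
i=3: fresh scan; Z[3]=0
i=4: fresh scan; Z[4]=0
i=5: fresh scan; Z[5]=0
i=6: fresh scan; Z[6]=3 grow→box=[6,9)
i=7: min(r-i=2, Z[1]=0)=0; Z[7]=0
i=8: min(r-i=1, Z[2]=0)=0; Z[8]=0
i=9: fresh scan; Z[9]=0
i=10: fresh scan; Z[10]=3 grow→box=[10,13)
i=11: min(r-i=2, Z[1]=0)=0; Z[11]=0
i=12: min(r-i=1, Z[2]=0)=0; Z[12]=0
i=13: fresh scan; Z[13]=0
i=14: fresh scan; Z[14]=0
i=15: fresh scan; Z[15]=0
i=16: fresh scan; Z[16]=0
i=17: fresh scan; Z[17]=3 grow→box=[17,20)
i=18: min(r-i=2, Z[1]=0)=0; Z[18]=0
i=19: min(r-i=1, Z[2]=0)=0; Z[19]=0

[20, 0, 0, 0, 0, 0, 3, 0, 0, 0, 3, 0, 0, 0, 0, 0, 0, 3, 0, 0]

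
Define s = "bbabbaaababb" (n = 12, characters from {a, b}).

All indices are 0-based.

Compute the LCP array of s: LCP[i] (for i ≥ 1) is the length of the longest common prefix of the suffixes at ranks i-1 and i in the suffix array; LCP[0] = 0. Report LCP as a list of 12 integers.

[0, 2, 1, 2, 3, 0, 1, 2, 4, 1, 2, 3]

rank | idx | suffix
   0 |   5 | aaababb
   1 |   6 | aababb
   2 |   7 | ababb
   3 |   9 | abb
   4 |   2 | abbaaababb
   5 |  11 | b
   6 |   4 | baaababb
   7 |   8 | babb
   8 |   1 | babbaaababb
   9 |  10 | bb
  10 |   3 | bbaaababb
  11 |   0 | bbabbaaababb

SA = [5, 6, 7, 9, 2, 11, 4, 8, 1, 10, 3, 0]
i: (SA[i-1],SA[i]) lcp shared
  1: (5,6) 2 'aa'
  2: (6,7) 1 'a'
  3: (7,9) 2 'ab'
  4: (9,2) 3 'abb'
  5: (2,11) 0 ''
  6: (11,4) 1 'b'
  7: (4,8) 2 'ba'
  8: (8,1) 4 'babb'
  9: (1,10) 1 'b'
  10: (10,3) 2 'bb'
  11: (3,0) 3 'bba'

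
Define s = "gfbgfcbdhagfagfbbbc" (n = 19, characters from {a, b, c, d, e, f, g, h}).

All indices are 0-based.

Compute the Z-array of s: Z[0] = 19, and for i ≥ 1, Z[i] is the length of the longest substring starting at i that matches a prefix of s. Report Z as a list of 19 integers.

[19, 0, 0, 2, 0, 0, 0, 0, 0, 0, 2, 0, 0, 3, 0, 0, 0, 0, 0]

Z[0]=19
i=1: outside box; Z[1]=0
i=2: outside box; Z[2]=0
i=3: outside box; Z[3]=2 extend→box=[3,5)
i=4: min(r-i=1, Z[1]=0)=0; Z[4]=0
i=5: outside box; Z[5]=0
i=6: outside box; Z[6]=0
i=7: outside box; Z[7]=0
i=8: outside box; Z[8]=0
i=9: outside box; Z[9]=0
i=10: outside box; Z[10]=2 extend→box=[10,12)
i=11: min(r-i=1, Z[1]=0)=0; Z[11]=0
i=12: outside box; Z[12]=0
i=13: outside box; Z[13]=3 extend→box=[13,16)
i=14: min(r-i=2, Z[1]=0)=0; Z[14]=0
i=15: min(r-i=1, Z[2]=0)=0; Z[15]=0
i=16: outside box; Z[16]=0
i=17: outside box; Z[17]=0
i=18: outside box; Z[18]=0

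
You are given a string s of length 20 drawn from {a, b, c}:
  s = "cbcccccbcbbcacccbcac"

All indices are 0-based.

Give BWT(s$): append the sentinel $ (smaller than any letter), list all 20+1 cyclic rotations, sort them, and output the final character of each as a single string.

cccccbccabbbcc$ccaccb

rank  rotation               last
    0  $cbcccccbcbbcacccbcac  c
    1  ac$cbcccccbcbbcacccbc  c
    2  acccbcac$cbcccccbcbbc  c
    3  bbcacccbcac$cbcccccbc  c
    4  bcac$cbcccccbcbbcaccc  c
    5  bcacccbcac$cbcccccbcb  b
    6  bcbbcacccbcac$cbccccc  c
    7  bcccccbcbbcacccbcac$c  c
    8  c$cbcccccbcbbcacccbca  a
    9  cac$cbcccccbcbbcacccb  b
   10  cacccbcac$cbcccccbcbb  b
   11  cbbcacccbcac$cbcccccb  b
   12  cbcac$cbcccccbcbbcacc  c
   13  cbcbbcacccbcac$cbcccc  c
   14  cbcccccbcbbcacccbcac$  $
   15  ccbcac$cbcccccbcbbcac  c
   16  ccbcbbcacccbcac$cbccc  c
   17  cccbcac$cbcccccbcbbca  a
   18  cccbcbbcacccbcac$cbcc  c
   19  ccccbcbbcacccbcac$cbc  c
   20  cccccbcbbcacccbcac$cb  b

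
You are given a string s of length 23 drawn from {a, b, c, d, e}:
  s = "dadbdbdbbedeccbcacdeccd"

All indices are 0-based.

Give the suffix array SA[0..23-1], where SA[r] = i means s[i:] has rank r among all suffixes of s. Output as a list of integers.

[16, 1, 7, 14, 5, 3, 8, 15, 13, 12, 20, 21, 17, 22, 0, 6, 4, 2, 10, 18, 11, 19, 9]

rank | idx | suffix
   0 |  16 | acdeccd
   1 |   1 | adbdbdbbedeccbcacdeccd
   2 |   7 | bbedeccbcacdeccd
   3 |  14 | bcacdeccd
   4 |   5 | bdbbedeccbcacdeccd
   5 |   3 | bdbdbbedeccbcacdeccd
   6 |   8 | bedeccbcacdeccd
   7 |  15 | cacdeccd
   8 |  13 | cbcacdeccd
   9 |  12 | ccbcacdeccd
  10 |  20 | ccd
  11 |  21 | cd
  12 |  17 | cdeccd
  13 |  22 | d
  14 |   0 | dadbdbdbbedeccbcacdeccd
  15 |   6 | dbbedeccbcacdeccd
  16 |   4 | dbdbbedeccbcacdeccd
  17 |   2 | dbdbdbbedeccbcacdeccd
  18 |  10 | deccbcacdeccd
  19 |  18 | deccd
  20 |  11 | eccbcacdeccd
  21 |  19 | eccd
  22 |   9 | edeccbcacdeccd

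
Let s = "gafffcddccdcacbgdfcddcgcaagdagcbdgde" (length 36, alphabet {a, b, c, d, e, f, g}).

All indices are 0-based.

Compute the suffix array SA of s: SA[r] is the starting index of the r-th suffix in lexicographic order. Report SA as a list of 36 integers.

[24, 12, 1, 28, 25, 31, 14, 23, 11, 30, 13, 8, 9, 5, 18, 21, 27, 10, 7, 20, 6, 19, 34, 16, 32, 35, 4, 17, 3, 2, 0, 22, 29, 26, 33, 15]

rank→(start, suffix):
  0 → (24, 'aagdagcbdgde')
  1 → (12, 'acbgdfcddcgcaagdagcbdgde')
  2 → (1, 'afffcddccdcacbgdfcddcgcaagdagcbdgde')
  3 → (28, 'agcbdgde')
  4 → (25, 'agdagcbdgde')
  5 → (31, 'bdgde')
  6 → (14, 'bgdfcddcgcaagdagcbdgde')
  7 → (23, 'caagdagcbdgde')
  8 → (11, 'cacbgdfcddcgcaagdagcbdgde')
  9 → (30, 'cbdgde')
  10 → (13, 'cbgdfcddcgcaagdagcbdgde')
  11 → (8, 'ccdcacbgdfcddcgcaagdagcbdgde')
  12 → (9, 'cdcacbgdfcddcgcaagdagcbdgde')
  13 → (5, 'cddccdcacbgdfcddcgcaagdagcbdgde')
  14 → (18, 'cddcgcaagdagcbdgde')
  15 → (21, 'cgcaagdagcbdgde')
  16 → (27, 'dagcbdgde')
  17 → (10, 'dcacbgdfcddcgcaagdagcbdgde')
  18 → (7, 'dccdcacbgdfcddcgcaagdagcbdgde')
  19 → (20, 'dcgcaagdagcbdgde')
  20 → (6, 'ddccdcacbgdfcddcgcaagdagcbdgde')
  21 → (19, 'ddcgcaagdagcbdgde')
  22 → (34, 'de')
  23 → (16, 'dfcddcgcaagdagcbdgde')
  24 → (32, 'dgde')
  25 → (35, 'e')
  26 → (4, 'fcddccdcacbgdfcddcgcaagdagcbdgde')
  27 → (17, 'fcddcgcaagdagcbdgde')
  28 → (3, 'ffcddccdcacbgdfcddcgcaagdagcbdgde')
  29 → (2, 'fffcddccdcacbgdfcddcgcaagdagcbdgde')
  30 → (0, 'gafffcddccdcacbgdfcddcgcaagdagcbdgde')
  31 → (22, 'gcaagdagcbdgde')
  32 → (29, 'gcbdgde')
  33 → (26, 'gdagcbdgde')
  34 → (33, 'gde')
  35 → (15, 'gdfcddcgcaagdagcbdgde')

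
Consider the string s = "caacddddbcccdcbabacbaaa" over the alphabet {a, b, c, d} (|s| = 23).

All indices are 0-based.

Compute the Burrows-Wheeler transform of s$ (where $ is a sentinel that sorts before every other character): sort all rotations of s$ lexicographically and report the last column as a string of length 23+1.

rank  rotation                  last
    0  $caacddddbcccdcbabacbaaa  a
    1  a$caacddddbcccdcbabacbaa  a
    2  aa$caacddddbcccdcbabacba  a
    3  aaa$caacddddbcccdcbabacb  b
    4  aacddddbcccdcbabacbaaa$c  c
    5  abacbaaa$caacddddbcccdcb  b
    6  acbaaa$caacddddbcccdcbab  b
    7  acddddbcccdcbabacbaaa$ca  a
    8  baaa$caacddddbcccdcbabac  c
    9  babacbaaa$caacddddbcccdc  c
   10  bacbaaa$caacddddbcccdcba  a
   11  bcccdcbabacbaaa$caacdddd  d
   12  caacddddbcccdcbabacbaaa$  $
   13  cbaaa$caacddddbcccdcbaba  a
   14  cbabacbaaa$caacddddbcccd  d
   15  cccdcbabacbaaa$caacddddb  b
   16  ccdcbabacbaaa$caacddddbc  c
   17  cdcbabacbaaa$caacddddbcc  c
   18  cddddbcccdcbabacbaaa$caa  a
   19  dbcccdcbabacbaaa$caacddd  d
   20  dcbabacbaaa$caacddddbccc  c
   21  ddbcccdcbabacbaaa$caacdd  d
   22  dddbcccdcbabacbaaa$caacd  d
   23  ddddbcccdcbabacbaaa$caac  c

aaabcbbaccad$adbccadcddc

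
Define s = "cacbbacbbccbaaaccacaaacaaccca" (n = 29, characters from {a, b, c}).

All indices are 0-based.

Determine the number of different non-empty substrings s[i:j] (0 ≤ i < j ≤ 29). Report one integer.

375

rank→(start, suffix):
  0 → (28, 'a')
  1 → (19, 'aaacaaccca')
  2 → (12, 'aaaccacaaacaaccca')
  3 → (20, 'aacaaccca')
  4 → (13, 'aaccacaaacaaccca')
  5 → (23, 'aaccca')
  6 → (17, 'acaaacaaccca')
  7 → (21, 'acaaccca')
  8 → (1, 'acbbacbbccbaaaccacaaacaaccca')
  9 → (5, 'acbbccbaaaccacaaacaaccca')
  10 → (14, 'accacaaacaaccca')
  11 → (24, 'accca')
  12 → (11, 'baaaccacaaacaaccca')
  13 → (4, 'bacbbccbaaaccacaaacaaccca')
  14 → (3, 'bbacbbccbaaaccacaaacaaccca')
  15 → (7, 'bbccbaaaccacaaacaaccca')
  16 → (8, 'bccbaaaccacaaacaaccca')
  17 → (27, 'ca')
  18 → (18, 'caaacaaccca')
  19 → (22, 'caaccca')
  20 → (16, 'cacaaacaaccca')
  21 → (0, 'cacbbacbbccbaaaccacaaacaaccca')
  22 → (10, 'cbaaaccacaaacaaccca')
  23 → (2, 'cbbacbbccbaaaccacaaacaaccca')
  24 → (6, 'cbbccbaaaccacaaacaaccca')
  25 → (26, 'cca')
  26 → (15, 'ccacaaacaaccca')
  27 → (9, 'ccbaaaccacaaacaaccca')
  28 → (25, 'ccca')

SA = [28, 19, 12, 20, 13, 23, 17, 21, 1, 5, 14, 24, 11, 4, 3, 7, 8, 27, 18, 22, 16, 0, 10, 2, 6, 26, 15, 9, 25]
rank  pair      lcp
   1  s[28:],s[19:]  1  'a'
   2  s[19:],s[12:]  4  'aaac'
   3  s[12:],s[20:]  2  'aa'
   4  s[20:],s[13:]  3  'aac'
   5  s[13:],s[23:]  4  'aacc'
   6  s[23:],s[17:]  1  'a'
   7  s[17:],s[21:]  4  'acaa'
   8  s[21:],s[1:]  2  'ac'
   9  s[1:],s[5:]  4  'acbb'
  10  s[5:],s[14:]  2  'ac'
  11  s[14:],s[24:]  3  'acc'
  12  s[24:],s[11:]  0  ''
  13  s[11:],s[4:]  2  'ba'
  14  s[4:],s[3:]  1  'b'
  15  s[3:],s[7:]  2  'bb'
  16  s[7:],s[8:]  1  'b'
  17  s[8:],s[27:]  0  ''
  18  s[27:],s[18:]  2  'ca'
  19  s[18:],s[22:]  3  'caa'
  20  s[22:],s[16:]  2  'ca'
  21  s[16:],s[0:]  3  'cac'
  22  s[0:],s[10:]  1  'c'
  23  s[10:],s[2:]  2  'cb'
  24  s[2:],s[6:]  3  'cbb'
  25  s[6:],s[26:]  1  'c'
  26  s[26:],s[15:]  3  'cca'
  27  s[15:],s[9:]  2  'cc'
  28  s[9:],s[25:]  2  'cc'

n(n+1)/2 = 29·30/2 = 435
Σ LCP = 0 + 1 + 4 + 2 + 3 + 4 + 1 + 4 + 2 + 4 + 2 + 3 + 0 + 2 + 1 + 2 + 1 + 0 + 2 + 3 + 2 + 3 + 1 + 2 + 3 + 1 + 3 + 2 + 2 = 60
distinct = 435 − 60 = 375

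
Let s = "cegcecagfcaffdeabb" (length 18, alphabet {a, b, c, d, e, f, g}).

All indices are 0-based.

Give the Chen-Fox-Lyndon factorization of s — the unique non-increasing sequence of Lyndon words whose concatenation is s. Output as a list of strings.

emit factor 1: 'ceg' (i=0, period=3)
emit factor 2: 'ce' (i=3, period=2)
emit factor 3: 'c' (i=5, period=1)
emit factor 4: 'agfc' (i=6, period=4)
emit factor 5: 'affde' (i=10, period=5)
emit factor 6: 'abb' (i=15, period=3)

["ceg", "ce", "c", "agfc", "affde", "abb"]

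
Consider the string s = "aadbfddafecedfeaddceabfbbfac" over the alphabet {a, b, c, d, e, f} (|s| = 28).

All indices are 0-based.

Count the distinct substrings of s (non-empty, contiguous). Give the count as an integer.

377

sorted suffixes:
  #0 SA[0]=0  'aadbfddafecedfeaddceabfbbfac'
  #1 SA[1]=20  'abfbbfac'
  #2 SA[2]=26  'ac'
  #3 SA[3]=1  'adbfddafecedfeaddceabfbbfac'
  #4 SA[4]=15  'addceabfbbfac'
  #5 SA[5]=7  'afecedfeaddceabfbbfac'
  #6 SA[6]=23  'bbfac'
  #7 SA[7]=24  'bfac'
  #8 SA[8]=21  'bfbbfac'
  #9 SA[9]=3  'bfddafecedfeaddceabfbbfac'
  #10 SA[10]=27  'c'
  #11 SA[11]=18  'ceabfbbfac'
  #12 SA[12]=10  'cedfeaddceabfbbfac'
  #13 SA[13]=6  'dafecedfeaddceabfbbfac'
  #14 SA[14]=2  'dbfddafecedfeaddceabfbbfac'
  #15 SA[15]=17  'dceabfbbfac'
  #16 SA[16]=5  'ddafecedfeaddceabfbbfac'
  #17 SA[17]=16  'ddceabfbbfac'
  #18 SA[18]=12  'dfeaddceabfbbfac'
  #19 SA[19]=19  'eabfbbfac'
  #20 SA[20]=14  'eaddceabfbbfac'
  #21 SA[21]=9  'ecedfeaddceabfbbfac'
  #22 SA[22]=11  'edfeaddceabfbbfac'
  #23 SA[23]=25  'fac'
  #24 SA[24]=22  'fbbfac'
  #25 SA[25]=4  'fddafecedfeaddceabfbbfac'
  #26 SA[26]=13  'feaddceabfbbfac'
  #27 SA[27]=8  'fecedfeaddceabfbbfac'

SA = [0, 20, 26, 1, 15, 7, 23, 24, 21, 3, 27, 18, 10, 6, 2, 17, 5, 16, 12, 19, 14, 9, 11, 25, 22, 4, 13, 8]
i: (SA[i-1],SA[i]) lcp shared
  1: (0,20) 1 'a'
  2: (20,26) 1 'a'
  3: (26,1) 1 'a'
  4: (1,15) 2 'ad'
  5: (15,7) 1 'a'
  6: (7,23) 0 ''
  7: (23,24) 1 'b'
  8: (24,21) 2 'bf'
  9: (21,3) 2 'bf'
  10: (3,27) 0 ''
  11: (27,18) 1 'c'
  12: (18,10) 2 'ce'
  13: (10,6) 0 ''
  14: (6,2) 1 'd'
  15: (2,17) 1 'd'
  16: (17,5) 1 'd'
  17: (5,16) 2 'dd'
  18: (16,12) 1 'd'
  19: (12,19) 0 ''
  20: (19,14) 2 'ea'
  21: (14,9) 1 'e'
  22: (9,11) 1 'e'
  23: (11,25) 0 ''
  24: (25,22) 1 'f'
  25: (22,4) 1 'f'
  26: (4,13) 1 'f'
  27: (13,8) 2 'fe'

n(n+1)/2 = 28·29/2 = 406
Σ LCP = 0 + 1 + 1 + 1 + 2 + 1 + 0 + 1 + 2 + 2 + 0 + 1 + 2 + 0 + 1 + 1 + 1 + 2 + 1 + 0 + 2 + 1 + 1 + 0 + 1 + 1 + 1 + 2 = 29
distinct = 406 − 29 = 377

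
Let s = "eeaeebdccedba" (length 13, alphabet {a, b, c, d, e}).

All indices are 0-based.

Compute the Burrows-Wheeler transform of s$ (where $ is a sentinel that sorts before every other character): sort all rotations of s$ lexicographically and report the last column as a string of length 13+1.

abededcebeec$a

rank  rotation        last
    0  $eeaeebdccedba  a
    1  a$eeaeebdccedb  b
    2  aeebdccedba$ee  e
    3  ba$eeaeebdcced  d
    4  bdccedba$eeaee  e
    5  ccedba$eeaeebd  d
    6  cedba$eeaeebdc  c
    7  dba$eeaeebdcce  e
    8  dccedba$eeaeeb  b
    9  eaeebdccedba$e  e
   10  ebdccedba$eeae  e
   11  edba$eeaeebdcc  c
   12  eeaeebdccedba$  $
   13  eebdccedba$eea  a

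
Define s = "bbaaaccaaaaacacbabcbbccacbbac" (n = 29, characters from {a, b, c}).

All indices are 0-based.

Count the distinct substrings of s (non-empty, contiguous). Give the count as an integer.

378

rank→(start, suffix):
  0 → (7, 'aaaaacacbabcbbccacbbac')
  1 → (8, 'aaaacacbabcbbccacbbac')
  2 → (9, 'aaacacbabcbbccacbbac')
  3 → (2, 'aaaccaaaaacacbabcbbccacbbac')
  4 → (10, 'aacacbabcbbccacbbac')
  5 → (3, 'aaccaaaaacacbabcbbccacbbac')
  6 → (16, 'abcbbccacbbac')
  7 → (27, 'ac')
  8 → (11, 'acacbabcbbccacbbac')
  9 → (13, 'acbabcbbccacbbac')
  10 → (23, 'acbbac')
  11 → (4, 'accaaaaacacbabcbbccacbbac')
  12 → (1, 'baaaccaaaaacacbabcbbccacbbac')
  13 → (15, 'babcbbccacbbac')
  14 → (26, 'bac')
  15 → (0, 'bbaaaccaaaaacacbabcbbccacbbac')
  16 → (25, 'bbac')
  17 → (19, 'bbccacbbac')
  18 → (17, 'bcbbccacbbac')
  19 → (20, 'bccacbbac')
  20 → (28, 'c')
  21 → (6, 'caaaaacacbabcbbccacbbac')
  22 → (12, 'cacbabcbbccacbbac')
  23 → (22, 'cacbbac')
  24 → (14, 'cbabcbbccacbbac')
  25 → (24, 'cbbac')
  26 → (18, 'cbbccacbbac')
  27 → (5, 'ccaaaaacacbabcbbccacbbac')
  28 → (21, 'ccacbbac')

SA = [7, 8, 9, 2, 10, 3, 16, 27, 11, 13, 23, 4, 1, 15, 26, 0, 25, 19, 17, 20, 28, 6, 12, 22, 14, 24, 18, 5, 21]
i: (SA[i-1],SA[i]) lcp shared
  1: (7,8) 4 'aaaa'
  2: (8,9) 3 'aaa'
  3: (9,2) 4 'aaac'
  4: (2,10) 2 'aa'
  5: (10,3) 3 'aac'
  6: (3,16) 1 'a'
  7: (16,27) 1 'a'
  8: (27,11) 2 'ac'
  9: (11,13) 2 'ac'
  10: (13,23) 3 'acb'
  11: (23,4) 2 'ac'
  12: (4,1) 0 ''
  13: (1,15) 2 'ba'
  14: (15,26) 2 'ba'
  15: (26,0) 1 'b'
  16: (0,25) 3 'bba'
  17: (25,19) 2 'bb'
  18: (19,17) 1 'b'
  19: (17,20) 2 'bc'
  20: (20,28) 0 ''
  21: (28,6) 1 'c'
  22: (6,12) 2 'ca'
  23: (12,22) 4 'cacb'
  24: (22,14) 1 'c'
  25: (14,24) 2 'cb'
  26: (24,18) 3 'cbb'
  27: (18,5) 1 'c'
  28: (5,21) 3 'cca'

n(n+1)/2 = 29·30/2 = 435
Σ LCP = 0 + 4 + 3 + 4 + 2 + 3 + 1 + 1 + 2 + 2 + 3 + 2 + 0 + 2 + 2 + 1 + 3 + 2 + 1 + 2 + 0 + 1 + 2 + 4 + 1 + 2 + 3 + 1 + 3 = 57
distinct = 435 − 57 = 378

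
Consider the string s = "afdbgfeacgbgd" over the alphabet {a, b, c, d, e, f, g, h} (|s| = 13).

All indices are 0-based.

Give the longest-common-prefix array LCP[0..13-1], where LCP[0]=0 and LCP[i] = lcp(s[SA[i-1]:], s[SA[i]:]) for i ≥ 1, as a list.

[0, 1, 0, 2, 0, 0, 1, 0, 0, 1, 0, 1, 1]

rank→(start, suffix):
  0 → (7, 'acgbgd')
  1 → (0, 'afdbgfeacgbgd')
  2 → (10, 'bgd')
  3 → (3, 'bgfeacgbgd')
  4 → (8, 'cgbgd')
  5 → (12, 'd')
  6 → (2, 'dbgfeacgbgd')
  7 → (6, 'eacgbgd')
  8 → (1, 'fdbgfeacgbgd')
  9 → (5, 'feacgbgd')
  10 → (9, 'gbgd')
  11 → (11, 'gd')
  12 → (4, 'gfeacgbgd')

SA = [7, 0, 10, 3, 8, 12, 2, 6, 1, 5, 9, 11, 4]
[i] adj suffixes → lcp
  [1] 7/0 → 1 ('a')
  [2] 0/10 → 0 ('')
  [3] 10/3 → 2 ('bg')
  [4] 3/8 → 0 ('')
  [5] 8/12 → 0 ('')
  [6] 12/2 → 1 ('d')
  [7] 2/6 → 0 ('')
  [8] 6/1 → 0 ('')
  [9] 1/5 → 1 ('f')
  [10] 5/9 → 0 ('')
  [11] 9/11 → 1 ('g')
  [12] 11/4 → 1 ('g')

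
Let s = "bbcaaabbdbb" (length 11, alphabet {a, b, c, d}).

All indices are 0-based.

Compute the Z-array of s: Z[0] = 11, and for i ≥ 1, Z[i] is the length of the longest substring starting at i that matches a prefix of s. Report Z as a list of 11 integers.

[11, 1, 0, 0, 0, 0, 2, 1, 0, 2, 1]

Z[0]=11
i=1: fresh scan; Z[1]=1 scan→box=[1,2)
i=2: fresh scan; Z[2]=0
i=3: fresh scan; Z[3]=0
i=4: fresh scan; Z[4]=0
i=5: fresh scan; Z[5]=0
i=6: fresh scan; Z[6]=2 scan→box=[6,8)
i=7: min(r-i=1, Z[1]=1)=1; Z[7]=1
i=8: fresh scan; Z[8]=0
i=9: fresh scan; Z[9]=2 scan→box=[9,11)
i=10: min(r-i=1, Z[1]=1)=1; Z[10]=1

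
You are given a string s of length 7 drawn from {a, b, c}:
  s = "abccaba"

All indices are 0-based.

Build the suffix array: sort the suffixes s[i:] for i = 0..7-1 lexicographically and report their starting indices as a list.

[6, 4, 0, 5, 1, 3, 2]

rank | idx | suffix
   0 |   6 | a
   1 |   4 | aba
   2 |   0 | abccaba
   3 |   5 | ba
   4 |   1 | bccaba
   5 |   3 | caba
   6 |   2 | ccaba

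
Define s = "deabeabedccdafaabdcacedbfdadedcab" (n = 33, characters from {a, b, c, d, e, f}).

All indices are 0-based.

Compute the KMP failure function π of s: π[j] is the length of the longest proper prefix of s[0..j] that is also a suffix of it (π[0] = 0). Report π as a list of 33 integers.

[0, 0, 0, 0, 0, 0, 0, 0, 1, 0, 0, 1, 0, 0, 0, 0, 0, 1, 0, 0, 0, 0, 1, 0, 0, 1, 0, 1, 2, 1, 0, 0, 0]

π[0] = 0
j=1 s[j]='e': π[1]=0 (border '')
j=2 s[j]='a': π[2]=0 (border '')
j=3 s[j]='b': π[3]=0 (border '')
j=4 s[j]='e': π[4]=0 (border '')
j=5 s[j]='a': π[5]=0 (border '')
j=6 s[j]='b': π[6]=0 (border '')
j=7 s[j]='e': π[7]=0 (border '')
j=8 s[j]='d': π[8]=1 (border 'd')
j=9 s[j]='c': k: 1→0; π[9]=0 (border '')
j=10 s[j]='c': π[10]=0 (border '')
j=11 s[j]='d': π[11]=1 (border 'd')
j=12 s[j]='a': k: 1→0; π[12]=0 (border '')
j=13 s[j]='f': π[13]=0 (border '')
j=14 s[j]='a': π[14]=0 (border '')
j=15 s[j]='a': π[15]=0 (border '')
j=16 s[j]='b': π[16]=0 (border '')
j=17 s[j]='d': π[17]=1 (border 'd')
j=18 s[j]='c': k: 1→0; π[18]=0 (border '')
j=19 s[j]='a': π[19]=0 (border '')
j=20 s[j]='c': π[20]=0 (border '')
j=21 s[j]='e': π[21]=0 (border '')
j=22 s[j]='d': π[22]=1 (border 'd')
j=23 s[j]='b': k: 1→0; π[23]=0 (border '')
j=24 s[j]='f': π[24]=0 (border '')
j=25 s[j]='d': π[25]=1 (border 'd')
j=26 s[j]='a': k: 1→0; π[26]=0 (border '')
j=27 s[j]='d': π[27]=1 (border 'd')
j=28 s[j]='e': π[28]=2 (border 'de')
j=29 s[j]='d': k: 2→0; π[29]=1 (border 'd')
j=30 s[j]='c': k: 1→0; π[30]=0 (border '')
j=31 s[j]='a': π[31]=0 (border '')
j=32 s[j]='b': π[32]=0 (border '')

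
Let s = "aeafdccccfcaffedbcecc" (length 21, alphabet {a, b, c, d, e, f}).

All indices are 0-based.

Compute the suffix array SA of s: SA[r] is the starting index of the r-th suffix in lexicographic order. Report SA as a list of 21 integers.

[0, 2, 11, 16, 20, 10, 19, 5, 6, 7, 17, 8, 15, 4, 1, 18, 14, 9, 3, 13, 12]

rank | idx | suffix
   0 |   0 | aeafdccccfcaffedbcecc
   1 |   2 | afdccccfcaffedbcecc
   2 |  11 | affedbcecc
   3 |  16 | bcecc
   4 |  20 | c
   5 |  10 | caffedbcecc
   6 |  19 | cc
   7 |   5 | ccccfcaffedbcecc
   8 |   6 | cccfcaffedbcecc
   9 |   7 | ccfcaffedbcecc
  10 |  17 | cecc
  11 |   8 | cfcaffedbcecc
  12 |  15 | dbcecc
  13 |   4 | dccccfcaffedbcecc
  14 |   1 | eafdccccfcaffedbcecc
  15 |  18 | ecc
  16 |  14 | edbcecc
  17 |   9 | fcaffedbcecc
  18 |   3 | fdccccfcaffedbcecc
  19 |  13 | fedbcecc
  20 |  12 | ffedbcecc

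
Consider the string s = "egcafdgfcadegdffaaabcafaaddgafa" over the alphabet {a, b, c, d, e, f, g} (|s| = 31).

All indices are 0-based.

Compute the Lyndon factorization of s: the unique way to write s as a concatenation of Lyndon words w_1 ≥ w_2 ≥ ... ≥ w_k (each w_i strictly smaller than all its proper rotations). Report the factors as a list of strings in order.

emit factor 1: 'eg' (i=0, period=2)
emit factor 2: 'c' (i=2, period=1)
emit factor 3: 'afdgfc' (i=3, period=6)
emit factor 4: 'adegdff' (i=9, period=7)
emit factor 5: 'aaabcafaaddgaf' (i=16, period=14)
emit factor 6: 'a' (i=30, period=1)

["eg", "c", "afdgfc", "adegdff", "aaabcafaaddgaf", "a"]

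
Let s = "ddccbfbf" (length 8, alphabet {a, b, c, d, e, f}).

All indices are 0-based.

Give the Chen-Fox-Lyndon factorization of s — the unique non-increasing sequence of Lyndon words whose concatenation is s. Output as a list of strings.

["d", "d", "c", "c", "bf", "bf"]

emit factor 1: 'd' (i=0, period=1)
emit factor 2: 'd' (i=1, period=1)
emit factor 3: 'c' (i=2, period=1)
emit factor 4: 'c' (i=3, period=1)
emit factor 5: 'bf' (i=4, period=2)
emit factor 6: 'bf' (i=6, period=2)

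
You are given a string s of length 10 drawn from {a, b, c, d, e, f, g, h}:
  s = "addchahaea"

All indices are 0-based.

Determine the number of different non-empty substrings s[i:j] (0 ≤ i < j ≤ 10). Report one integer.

49

sorted suffixes:
  #0 SA[0]=9  'a'
  #1 SA[1]=0  'addchahaea'
  #2 SA[2]=7  'aea'
  #3 SA[3]=5  'ahaea'
  #4 SA[4]=3  'chahaea'
  #5 SA[5]=2  'dchahaea'
  #6 SA[6]=1  'ddchahaea'
  #7 SA[7]=8  'ea'
  #8 SA[8]=6  'haea'
  #9 SA[9]=4  'hahaea'

SA = [9, 0, 7, 5, 3, 2, 1, 8, 6, 4]
[i] adj suffixes → lcp
  [1] 9/0 → 1 ('a')
  [2] 0/7 → 1 ('a')
  [3] 7/5 → 1 ('a')
  [4] 5/3 → 0 ('')
  [5] 3/2 → 0 ('')
  [6] 2/1 → 1 ('d')
  [7] 1/8 → 0 ('')
  [8] 8/6 → 0 ('')
  [9] 6/4 → 2 ('ha')

n(n+1)/2 = 10·11/2 = 55
Σ LCP = 0 + 1 + 1 + 1 + 0 + 0 + 1 + 0 + 0 + 2 = 6
distinct = 55 − 6 = 49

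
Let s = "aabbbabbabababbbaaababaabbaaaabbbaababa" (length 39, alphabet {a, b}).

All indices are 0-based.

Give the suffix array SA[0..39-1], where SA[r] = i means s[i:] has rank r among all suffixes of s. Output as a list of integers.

rank→(start, suffix):
  0 → (38, 'a')
  1 → (26, 'aaaabbbaababa')
  2 → (16, 'aaababaabbaaaabbbaababa')
  3 → (27, 'aaabbbaababa')
  4 → (33, 'aababa')
  5 → (17, 'aababaabbaaaabbbaababa')
  6 → (22, 'aabbaaaabbbaababa')
  7 → (28, 'aabbbaababa')
  8 → (0, 'aabbbabbabababbbaaababaabbaaaabbbaababa')
  9 → (36, 'aba')
  10 → (20, 'abaabbaaaabbbaababa')
  11 → (34, 'ababa')
  12 → (18, 'ababaabbaaaabbbaababa')
  13 → (8, 'abababbbaaababaabbaaaabbbaababa')
  14 → (10, 'ababbbaaababaabbaaaabbbaababa')
  15 → (23, 'abbaaaabbbaababa')
  16 → (5, 'abbabababbbaaababaabbaaaabbbaababa')
  17 → (12, 'abbbaaababaabbaaaabbbaababa')
  18 → (29, 'abbbaababa')
  19 → (1, 'abbbabbabababbbaaababaabbaaaabbbaababa')
  20 → (37, 'ba')
  21 → (25, 'baaaabbbaababa')
  22 → (15, 'baaababaabbaaaabbbaababa')
  23 → (32, 'baababa')
  24 → (21, 'baabbaaaabbbaababa')
  25 → (35, 'baba')
  26 → (19, 'babaabbaaaabbbaababa')
  27 → (7, 'babababbbaaababaabbaaaabbbaababa')
  28 → (9, 'bababbbaaababaabbaaaabbbaababa')
  29 → (4, 'babbabababbbaaababaabbaaaabbbaababa')
  30 → (11, 'babbbaaababaabbaaaabbbaababa')
  31 → (24, 'bbaaaabbbaababa')
  32 → (14, 'bbaaababaabbaaaabbbaababa')
  33 → (31, 'bbaababa')
  34 → (6, 'bbabababbbaaababaabbaaaabbbaababa')
  35 → (3, 'bbabbabababbbaaababaabbaaaabbbaababa')
  36 → (13, 'bbbaaababaabbaaaabbbaababa')
  37 → (30, 'bbbaababa')
  38 → (2, 'bbbabbabababbbaaababaabbaaaabbbaababa')

[38, 26, 16, 27, 33, 17, 22, 28, 0, 36, 20, 34, 18, 8, 10, 23, 5, 12, 29, 1, 37, 25, 15, 32, 21, 35, 19, 7, 9, 4, 11, 24, 14, 31, 6, 3, 13, 30, 2]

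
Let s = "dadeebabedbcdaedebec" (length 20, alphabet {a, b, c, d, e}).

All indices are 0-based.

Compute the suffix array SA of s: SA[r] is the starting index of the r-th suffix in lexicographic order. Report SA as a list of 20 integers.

[6, 1, 13, 5, 10, 17, 7, 19, 11, 0, 12, 9, 15, 2, 4, 16, 18, 8, 14, 3]

rank | idx | suffix
   0 |   6 | abedbcdaedebec
   1 |   1 | adeebabedbcdaedebec
   2 |  13 | aedebec
   3 |   5 | babedbcdaedebec
   4 |  10 | bcdaedebec
   5 |  17 | bec
   6 |   7 | bedbcdaedebec
   7 |  19 | c
   8 |  11 | cdaedebec
   9 |   0 | dadeebabedbcdaedebec
  10 |  12 | daedebec
  11 |   9 | dbcdaedebec
  12 |  15 | debec
  13 |   2 | deebabedbcdaedebec
  14 |   4 | ebabedbcdaedebec
  15 |  16 | ebec
  16 |  18 | ec
  17 |   8 | edbcdaedebec
  18 |  14 | edebec
  19 |   3 | eebabedbcdaedebec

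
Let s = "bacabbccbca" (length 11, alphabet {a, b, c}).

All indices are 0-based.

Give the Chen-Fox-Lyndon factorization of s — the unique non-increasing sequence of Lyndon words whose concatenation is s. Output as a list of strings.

["b", "ac", "abbccbc", "a"]

emit factor 1: 'b' (i=0, period=1)
emit factor 2: 'ac' (i=1, period=2)
emit factor 3: 'abbccbc' (i=3, period=7)
emit factor 4: 'a' (i=10, period=1)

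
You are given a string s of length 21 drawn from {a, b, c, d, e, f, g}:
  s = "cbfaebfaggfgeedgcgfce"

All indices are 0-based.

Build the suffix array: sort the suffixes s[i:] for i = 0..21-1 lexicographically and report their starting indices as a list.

[3, 7, 1, 5, 0, 19, 16, 14, 20, 4, 13, 12, 2, 6, 18, 10, 15, 11, 17, 9, 8]

rank→(start, suffix):
  0 → (3, 'aebfaggfgeedgcgfce')
  1 → (7, 'aggfgeedgcgfce')
  2 → (1, 'bfaebfaggfgeedgcgfce')
  3 → (5, 'bfaggfgeedgcgfce')
  4 → (0, 'cbfaebfaggfgeedgcgfce')
  5 → (19, 'ce')
  6 → (16, 'cgfce')
  7 → (14, 'dgcgfce')
  8 → (20, 'e')
  9 → (4, 'ebfaggfgeedgcgfce')
  10 → (13, 'edgcgfce')
  11 → (12, 'eedgcgfce')
  12 → (2, 'faebfaggfgeedgcgfce')
  13 → (6, 'faggfgeedgcgfce')
  14 → (18, 'fce')
  15 → (10, 'fgeedgcgfce')
  16 → (15, 'gcgfce')
  17 → (11, 'geedgcgfce')
  18 → (17, 'gfce')
  19 → (9, 'gfgeedgcgfce')
  20 → (8, 'ggfgeedgcgfce')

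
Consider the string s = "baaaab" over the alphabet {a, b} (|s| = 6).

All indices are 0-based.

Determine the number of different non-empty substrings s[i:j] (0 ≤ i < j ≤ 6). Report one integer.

14

rank→(start, suffix):
  0 → (1, 'aaaab')
  1 → (2, 'aaab')
  2 → (3, 'aab')
  3 → (4, 'ab')
  4 → (5, 'b')
  5 → (0, 'baaaab')

SA = [1, 2, 3, 4, 5, 0]
rank  pair      lcp
   1  s[1:],s[2:]  3  'aaa'
   2  s[2:],s[3:]  2  'aa'
   3  s[3:],s[4:]  1  'a'
   4  s[4:],s[5:]  0  ''
   5  s[5:],s[0:]  1  'b'

n(n+1)/2 = 6·7/2 = 21
Σ LCP = 0 + 3 + 2 + 1 + 0 + 1 = 7
distinct = 21 − 7 = 14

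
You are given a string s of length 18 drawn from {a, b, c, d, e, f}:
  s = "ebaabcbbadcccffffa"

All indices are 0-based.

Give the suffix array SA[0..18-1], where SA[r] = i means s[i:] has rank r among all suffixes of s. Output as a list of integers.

rank→(start, suffix):
  0 → (17, 'a')
  1 → (2, 'aabcbbadcccffffa')
  2 → (3, 'abcbbadcccffffa')
  3 → (8, 'adcccffffa')
  4 → (1, 'baabcbbadcccffffa')
  5 → (7, 'badcccffffa')
  6 → (6, 'bbadcccffffa')
  7 → (4, 'bcbbadcccffffa')
  8 → (5, 'cbbadcccffffa')
  9 → (10, 'cccffffa')
  10 → (11, 'ccffffa')
  11 → (12, 'cffffa')
  12 → (9, 'dcccffffa')
  13 → (0, 'ebaabcbbadcccffffa')
  14 → (16, 'fa')
  15 → (15, 'ffa')
  16 → (14, 'fffa')
  17 → (13, 'ffffa')

[17, 2, 3, 8, 1, 7, 6, 4, 5, 10, 11, 12, 9, 0, 16, 15, 14, 13]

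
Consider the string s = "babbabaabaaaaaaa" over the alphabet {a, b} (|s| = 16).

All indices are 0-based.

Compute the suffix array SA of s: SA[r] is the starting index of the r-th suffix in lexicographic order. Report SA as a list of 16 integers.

sorted suffixes:
  #0 SA[0]=15  'a'
  #1 SA[1]=14  'aa'
  #2 SA[2]=13  'aaa'
  #3 SA[3]=12  'aaaa'
  #4 SA[4]=11  'aaaaa'
  #5 SA[5]=10  'aaaaaa'
  #6 SA[6]=9  'aaaaaaa'
  #7 SA[7]=6  'aabaaaaaaa'
  #8 SA[8]=7  'abaaaaaaa'
  #9 SA[9]=4  'abaabaaaaaaa'
  #10 SA[10]=1  'abbabaabaaaaaaa'
  #11 SA[11]=8  'baaaaaaa'
  #12 SA[12]=5  'baabaaaaaaa'
  #13 SA[13]=3  'babaabaaaaaaa'
  #14 SA[14]=0  'babbabaabaaaaaaa'
  #15 SA[15]=2  'bbabaabaaaaaaa'

[15, 14, 13, 12, 11, 10, 9, 6, 7, 4, 1, 8, 5, 3, 0, 2]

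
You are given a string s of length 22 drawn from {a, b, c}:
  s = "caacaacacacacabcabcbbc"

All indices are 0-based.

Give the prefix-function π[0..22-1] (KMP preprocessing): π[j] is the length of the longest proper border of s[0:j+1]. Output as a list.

π[0] = 0
j=1 s[j]='a': π[1]=0 (border '')
j=2 s[j]='a': π[2]=0 (border '')
j=3 s[j]='c': π[3]=1 (border 'c')
j=4 s[j]='a': π[4]=2 (border 'ca')
j=5 s[j]='a': π[5]=3 (border 'caa')
j=6 s[j]='c': π[6]=4 (border 'caac')
j=7 s[j]='a': π[7]=5 (border 'caaca')
j=8 s[j]='c': k: 5→2→0; π[8]=1 (border 'c')
j=9 s[j]='a': π[9]=2 (border 'ca')
j=10 s[j]='c': k: 2→0; π[10]=1 (border 'c')
j=11 s[j]='a': π[11]=2 (border 'ca')
j=12 s[j]='c': k: 2→0; π[12]=1 (border 'c')
j=13 s[j]='a': π[13]=2 (border 'ca')
j=14 s[j]='b': k: 2→0; π[14]=0 (border '')
j=15 s[j]='c': π[15]=1 (border 'c')
j=16 s[j]='a': π[16]=2 (border 'ca')
j=17 s[j]='b': k: 2→0; π[17]=0 (border '')
j=18 s[j]='c': π[18]=1 (border 'c')
j=19 s[j]='b': k: 1→0; π[19]=0 (border '')
j=20 s[j]='b': π[20]=0 (border '')
j=21 s[j]='c': π[21]=1 (border 'c')

[0, 0, 0, 1, 2, 3, 4, 5, 1, 2, 1, 2, 1, 2, 0, 1, 2, 0, 1, 0, 0, 1]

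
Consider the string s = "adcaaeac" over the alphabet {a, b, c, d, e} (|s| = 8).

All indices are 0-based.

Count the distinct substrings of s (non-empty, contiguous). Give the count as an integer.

32

rank | idx | suffix
   0 |   3 | aaeac
   1 |   6 | ac
   2 |   0 | adcaaeac
   3 |   4 | aeac
   4 |   7 | c
   5 |   2 | caaeac
   6 |   1 | dcaaeac
   7 |   5 | eac

SA = [3, 6, 0, 4, 7, 2, 1, 5]
[i] adj suffixes → lcp
  [1] 3/6 → 1 ('a')
  [2] 6/0 → 1 ('a')
  [3] 0/4 → 1 ('a')
  [4] 4/7 → 0 ('')
  [5] 7/2 → 1 ('c')
  [6] 2/1 → 0 ('')
  [7] 1/5 → 0 ('')

n(n+1)/2 = 8·9/2 = 36
Σ LCP = 0 + 1 + 1 + 1 + 0 + 1 + 0 + 0 = 4
distinct = 36 − 4 = 32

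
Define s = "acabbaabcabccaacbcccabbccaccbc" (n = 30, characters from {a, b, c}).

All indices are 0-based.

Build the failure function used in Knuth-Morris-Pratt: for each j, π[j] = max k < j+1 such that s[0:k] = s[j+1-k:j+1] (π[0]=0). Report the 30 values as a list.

[0, 0, 1, 0, 0, 1, 1, 0, 0, 1, 0, 0, 0, 1, 1, 2, 0, 0, 0, 0, 1, 0, 0, 0, 0, 1, 2, 0, 0, 0]

π[0] = 0
j=1 s[j]='c': π[1]=0 (border '')
j=2 s[j]='a': π[2]=1 (border 'a')
j=3 s[j]='b': k: 1→0; π[3]=0 (border '')
j=4 s[j]='b': π[4]=0 (border '')
j=5 s[j]='a': π[5]=1 (border 'a')
j=6 s[j]='a': k: 1→0; π[6]=1 (border 'a')
j=7 s[j]='b': k: 1→0; π[7]=0 (border '')
j=8 s[j]='c': π[8]=0 (border '')
j=9 s[j]='a': π[9]=1 (border 'a')
j=10 s[j]='b': k: 1→0; π[10]=0 (border '')
j=11 s[j]='c': π[11]=0 (border '')
j=12 s[j]='c': π[12]=0 (border '')
j=13 s[j]='a': π[13]=1 (border 'a')
j=14 s[j]='a': k: 1→0; π[14]=1 (border 'a')
j=15 s[j]='c': π[15]=2 (border 'ac')
j=16 s[j]='b': k: 2→0; π[16]=0 (border '')
j=17 s[j]='c': π[17]=0 (border '')
j=18 s[j]='c': π[18]=0 (border '')
j=19 s[j]='c': π[19]=0 (border '')
j=20 s[j]='a': π[20]=1 (border 'a')
j=21 s[j]='b': k: 1→0; π[21]=0 (border '')
j=22 s[j]='b': π[22]=0 (border '')
j=23 s[j]='c': π[23]=0 (border '')
j=24 s[j]='c': π[24]=0 (border '')
j=25 s[j]='a': π[25]=1 (border 'a')
j=26 s[j]='c': π[26]=2 (border 'ac')
j=27 s[j]='c': k: 2→0; π[27]=0 (border '')
j=28 s[j]='b': π[28]=0 (border '')
j=29 s[j]='c': π[29]=0 (border '')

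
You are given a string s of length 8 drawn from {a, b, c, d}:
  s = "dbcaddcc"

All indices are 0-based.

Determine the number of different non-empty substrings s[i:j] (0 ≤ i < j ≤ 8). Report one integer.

32

rank→(start, suffix):
  0 → (3, 'addcc')
  1 → (1, 'bcaddcc')
  2 → (7, 'c')
  3 → (2, 'caddcc')
  4 → (6, 'cc')
  5 → (0, 'dbcaddcc')
  6 → (5, 'dcc')
  7 → (4, 'ddcc')

SA = [3, 1, 7, 2, 6, 0, 5, 4]
rank  pair      lcp
   1  s[3:],s[1:]  0  ''
   2  s[1:],s[7:]  0  ''
   3  s[7:],s[2:]  1  'c'
   4  s[2:],s[6:]  1  'c'
   5  s[6:],s[0:]  0  ''
   6  s[0:],s[5:]  1  'd'
   7  s[5:],s[4:]  1  'd'

n(n+1)/2 = 8·9/2 = 36
Σ LCP = 0 + 0 + 0 + 1 + 1 + 0 + 1 + 1 = 4
distinct = 36 − 4 = 32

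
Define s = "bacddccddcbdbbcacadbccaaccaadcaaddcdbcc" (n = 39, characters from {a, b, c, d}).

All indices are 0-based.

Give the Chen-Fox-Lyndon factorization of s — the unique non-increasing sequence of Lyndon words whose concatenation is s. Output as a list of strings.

emit factor 1: 'b' (i=0, period=1)
emit factor 2: 'acddccddcbdbbc' (i=1, period=14)
emit factor 3: 'acadbcc' (i=15, period=7)
emit factor 4: 'aaccaadcaaddcdbcc' (i=22, period=17)

["b", "acddccddcbdbbc", "acadbcc", "aaccaadcaaddcdbcc"]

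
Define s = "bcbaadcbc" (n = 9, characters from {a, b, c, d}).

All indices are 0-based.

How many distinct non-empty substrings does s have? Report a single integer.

sorted suffixes:
  #0 SA[0]=3  'aadcbc'
  #1 SA[1]=4  'adcbc'
  #2 SA[2]=2  'baadcbc'
  #3 SA[3]=7  'bc'
  #4 SA[4]=0  'bcbaadcbc'
  #5 SA[5]=8  'c'
  #6 SA[6]=1  'cbaadcbc'
  #7 SA[7]=6  'cbc'
  #8 SA[8]=5  'dcbc'

SA = [3, 4, 2, 7, 0, 8, 1, 6, 5]
[i] adj suffixes → lcp
  [1] 3/4 → 1 ('a')
  [2] 4/2 → 0 ('')
  [3] 2/7 → 1 ('b')
  [4] 7/0 → 2 ('bc')
  [5] 0/8 → 0 ('')
  [6] 8/1 → 1 ('c')
  [7] 1/6 → 2 ('cb')
  [8] 6/5 → 0 ('')

n(n+1)/2 = 9·10/2 = 45
Σ LCP = 0 + 1 + 0 + 1 + 2 + 0 + 1 + 2 + 0 = 7
distinct = 45 − 7 = 38

38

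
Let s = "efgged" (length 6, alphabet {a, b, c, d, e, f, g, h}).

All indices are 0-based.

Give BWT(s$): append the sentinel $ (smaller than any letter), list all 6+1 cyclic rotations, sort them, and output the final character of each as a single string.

deg$egf

rank  rotation last
    0  $efgged  d
    1  d$efgge  e
    2  ed$efgg  g
    3  efgged$  $
    4  fgged$e  e
    5  ged$efg  g
    6  gged$ef  f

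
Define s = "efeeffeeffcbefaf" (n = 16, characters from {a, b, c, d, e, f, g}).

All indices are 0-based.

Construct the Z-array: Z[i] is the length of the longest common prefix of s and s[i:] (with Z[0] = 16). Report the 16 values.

[16, 0, 1, 2, 0, 0, 1, 2, 0, 0, 0, 0, 2, 0, 0, 0]

Z[0]=16
i=1: i≥r, start 0; Z[1]=0
i=2: i≥r, start 0; Z[2]=1 grow→box=[2,3)
i=3: i≥r, start 0; Z[3]=2 grow→box=[3,5)
i=4: min(r-i=1, Z[1]=0)=0; Z[4]=0
i=5: i≥r, start 0; Z[5]=0
i=6: i≥r, start 0; Z[6]=1 grow→box=[6,7)
i=7: i≥r, start 0; Z[7]=2 grow→box=[7,9)
i=8: min(r-i=1, Z[1]=0)=0; Z[8]=0
i=9: i≥r, start 0; Z[9]=0
i=10: i≥r, start 0; Z[10]=0
i=11: i≥r, start 0; Z[11]=0
i=12: i≥r, start 0; Z[12]=2 grow→box=[12,14)
i=13: min(r-i=1, Z[1]=0)=0; Z[13]=0
i=14: i≥r, start 0; Z[14]=0
i=15: i≥r, start 0; Z[15]=0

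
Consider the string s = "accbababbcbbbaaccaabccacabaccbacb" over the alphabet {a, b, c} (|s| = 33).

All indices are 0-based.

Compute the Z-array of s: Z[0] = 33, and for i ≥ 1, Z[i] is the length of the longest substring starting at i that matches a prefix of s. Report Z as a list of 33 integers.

[33, 0, 0, 0, 1, 0, 1, 0, 0, 0, 0, 0, 0, 1, 3, 0, 0, 1, 1, 0, 0, 0, 2, 0, 1, 0, 5, 0, 0, 0, 2, 0, 0]

Z[0]=33
i=1: outside box; Z[1]=0
i=2: outside box; Z[2]=0
i=3: outside box; Z[3]=0
i=4: outside box; Z[4]=1 scan→box=[4,5)
i=5: outside box; Z[5]=0
i=6: outside box; Z[6]=1 scan→box=[6,7)
i=7: outside box; Z[7]=0
i=8: outside box; Z[8]=0
i=9: outside box; Z[9]=0
i=10: outside box; Z[10]=0
i=11: outside box; Z[11]=0
i=12: outside box; Z[12]=0
i=13: outside box; Z[13]=1 scan→box=[13,14)
i=14: outside box; Z[14]=3 scan→box=[14,17)
i=15: min(r-i=2, Z[1]=0)=0; Z[15]=0
i=16: min(r-i=1, Z[2]=0)=0; Z[16]=0
i=17: outside box; Z[17]=1 scan→box=[17,18)
i=18: outside box; Z[18]=1 scan→box=[18,19)
i=19: outside box; Z[19]=0
i=20: outside box; Z[20]=0
i=21: outside box; Z[21]=0
i=22: outside box; Z[22]=2 scan→box=[22,24)
i=23: min(r-i=1, Z[1]=0)=0; Z[23]=0
i=24: outside box; Z[24]=1 scan→box=[24,25)
i=25: outside box; Z[25]=0
i=26: outside box; Z[26]=5 scan→box=[26,31)
i=27: min(r-i=4, Z[1]=0)=0; Z[27]=0
i=28: min(r-i=3, Z[2]=0)=0; Z[28]=0
i=29: min(r-i=2, Z[3]=0)=0; Z[29]=0
i=30: min(r-i=1, Z[4]=1)=1; Z[30]=2 scan→box=[30,32)
i=31: min(r-i=1, Z[1]=0)=0; Z[31]=0
i=32: outside box; Z[32]=0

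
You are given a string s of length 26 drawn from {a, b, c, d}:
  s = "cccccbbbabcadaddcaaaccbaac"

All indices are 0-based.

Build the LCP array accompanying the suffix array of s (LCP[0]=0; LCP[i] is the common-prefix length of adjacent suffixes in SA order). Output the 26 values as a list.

sorted suffixes:
  #0 SA[0]=17  'aaaccbaac'
  #1 SA[1]=23  'aac'
  #2 SA[2]=18  'aaccbaac'
  #3 SA[3]=8  'abcadaddcaaaccbaac'
  #4 SA[4]=24  'ac'
  #5 SA[5]=19  'accbaac'
  #6 SA[6]=11  'adaddcaaaccbaac'
  #7 SA[7]=13  'addcaaaccbaac'
  #8 SA[8]=22  'baac'
  #9 SA[9]=7  'babcadaddcaaaccbaac'
  #10 SA[10]=6  'bbabcadaddcaaaccbaac'
  #11 SA[11]=5  'bbbabcadaddcaaaccbaac'
  #12 SA[12]=9  'bcadaddcaaaccbaac'
  #13 SA[13]=25  'c'
  #14 SA[14]=16  'caaaccbaac'
  #15 SA[15]=10  'cadaddcaaaccbaac'
  #16 SA[16]=21  'cbaac'
  #17 SA[17]=4  'cbbbabcadaddcaaaccbaac'
  #18 SA[18]=20  'ccbaac'
  #19 SA[19]=3  'ccbbbabcadaddcaaaccbaac'
  #20 SA[20]=2  'cccbbbabcadaddcaaaccbaac'
  #21 SA[21]=1  'ccccbbbabcadaddcaaaccbaac'
  #22 SA[22]=0  'cccccbbbabcadaddcaaaccbaac'
  #23 SA[23]=12  'daddcaaaccbaac'
  #24 SA[24]=15  'dcaaaccbaac'
  #25 SA[25]=14  'ddcaaaccbaac'

SA = [17, 23, 18, 8, 24, 19, 11, 13, 22, 7, 6, 5, 9, 25, 16, 10, 21, 4, 20, 3, 2, 1, 0, 12, 15, 14]
i: (SA[i-1],SA[i]) lcp shared
  1: (17,23) 2 'aa'
  2: (23,18) 3 'aac'
  3: (18,8) 1 'a'
  4: (8,24) 1 'a'
  5: (24,19) 2 'ac'
  6: (19,11) 1 'a'
  7: (11,13) 2 'ad'
  8: (13,22) 0 ''
  9: (22,7) 2 'ba'
  10: (7,6) 1 'b'
  11: (6,5) 2 'bb'
  12: (5,9) 1 'b'
  13: (9,25) 0 ''
  14: (25,16) 1 'c'
  15: (16,10) 2 'ca'
  16: (10,21) 1 'c'
  17: (21,4) 2 'cb'
  18: (4,20) 1 'c'
  19: (20,3) 3 'ccb'
  20: (3,2) 2 'cc'
  21: (2,1) 3 'ccc'
  22: (1,0) 4 'cccc'
  23: (0,12) 0 ''
  24: (12,15) 1 'd'
  25: (15,14) 1 'd'

[0, 2, 3, 1, 1, 2, 1, 2, 0, 2, 1, 2, 1, 0, 1, 2, 1, 2, 1, 3, 2, 3, 4, 0, 1, 1]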